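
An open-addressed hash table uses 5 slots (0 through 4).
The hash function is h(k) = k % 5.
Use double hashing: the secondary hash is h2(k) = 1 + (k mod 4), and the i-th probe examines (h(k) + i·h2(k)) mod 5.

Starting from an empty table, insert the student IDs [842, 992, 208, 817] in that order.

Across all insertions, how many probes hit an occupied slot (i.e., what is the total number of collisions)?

Insert 842: h=2, slot 2 empty → index 2.
Insert 992: h=2, h2=1, slot 2 occupied → index 3.
Insert 208: h=3, h2=1, slot 3 occupied → index 4.
Insert 817: h=2, h2=2, slots 2,4 occupied → index 1.
Table: [_, 817, 842, 992, 208]

4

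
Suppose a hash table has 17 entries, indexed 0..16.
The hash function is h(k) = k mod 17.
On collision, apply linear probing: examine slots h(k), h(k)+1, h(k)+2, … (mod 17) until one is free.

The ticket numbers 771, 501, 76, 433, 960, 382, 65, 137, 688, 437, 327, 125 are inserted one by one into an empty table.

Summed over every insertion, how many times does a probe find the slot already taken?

19

Insert 771: h=6, slot 6 empty => index 6.
Insert 501: h=8, slot 8 empty => index 8.
Insert 76: h=8, slot 8 occupied => index 9.
Insert 433: h=8, slots 8,9 occupied => index 10.
Insert 960: h=8, slots 8,9,10 occupied => index 11.
Insert 382: h=8, slots 8,9,10,11 occupied => index 12.
Insert 65: h=14, slot 14 empty => index 14.
Insert 137: h=1, slot 1 empty => index 1.
Insert 688: h=8, slots 8,9,10,11,12 occupied => index 13.
Insert 437: h=12, slots 12,13,14 occupied => index 15.
Insert 327: h=4, slot 4 empty => index 4.
Insert 125: h=6, slot 6 occupied => index 7.
Table: [-, 137, -, -, 327, -, 771, 125, 501, 76, 433, 960, 382, 688, 65, 437, -]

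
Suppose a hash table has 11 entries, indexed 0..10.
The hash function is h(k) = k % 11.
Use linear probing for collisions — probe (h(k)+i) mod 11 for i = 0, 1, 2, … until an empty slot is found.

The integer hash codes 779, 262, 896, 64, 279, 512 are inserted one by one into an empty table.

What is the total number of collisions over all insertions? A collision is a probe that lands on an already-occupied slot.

3

Insert 779: h=9, slot 9 empty => index 9.
Insert 262: h=9, slot 9 occupied => index 10.
Insert 896: h=5, slot 5 empty => index 5.
Insert 64: h=9, slots 9,10 occupied => index 0.
Insert 279: h=4, slot 4 empty => index 4.
Insert 512: h=6, slot 6 empty => index 6.
Table: [64, ., ., ., 279, 896, 512, ., ., 779, 262]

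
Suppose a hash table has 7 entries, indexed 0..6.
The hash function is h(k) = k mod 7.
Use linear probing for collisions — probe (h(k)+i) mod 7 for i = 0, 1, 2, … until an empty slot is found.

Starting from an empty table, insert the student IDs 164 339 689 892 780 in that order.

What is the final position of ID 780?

0

164 hashes to 3; slot 3 is free => place at 3.
339 hashes to 3; 3 taken => place at 4.
689 hashes to 3; 3,4 taken => place at 5.
892 hashes to 3; 3,4,5 taken => place at 6.
780 hashes to 3; 3,4,5,6 taken => place at 0.
Table: [780, _, _, 164, 339, 689, 892]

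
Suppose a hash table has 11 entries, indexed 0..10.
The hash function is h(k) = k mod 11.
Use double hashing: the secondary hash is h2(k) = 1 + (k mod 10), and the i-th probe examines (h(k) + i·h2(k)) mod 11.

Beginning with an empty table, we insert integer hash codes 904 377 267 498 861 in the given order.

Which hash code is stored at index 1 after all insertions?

904 hashes to 2; slot 2 is free => place at 2.
377 hashes to 3; slot 3 is free => place at 3.
267 hashes to 3, h2=8; 3 taken => place at 0.
498 hashes to 3, h2=9; 3 taken => place at 1.
861 hashes to 3, h2=2; 3 taken => place at 5.
Table: [267, 498, 904, 377, _, 861, _, _, _, _, _]

498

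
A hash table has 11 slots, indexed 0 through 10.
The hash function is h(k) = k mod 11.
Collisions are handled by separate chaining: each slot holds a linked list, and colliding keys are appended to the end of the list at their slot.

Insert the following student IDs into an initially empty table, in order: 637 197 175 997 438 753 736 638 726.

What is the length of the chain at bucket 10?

4

637 → bucket 10
197 → bucket 10 (collision)
175 → bucket 10 (collision)
997 → bucket 7
438 → bucket 9
753 → bucket 5
736 → bucket 10 (collision)
638 → bucket 0
726 → bucket 0 (collision)
Final buckets:
0: 638 -> 726
1: —
2: —
3: —
4: —
5: 753
6: —
7: 997
8: —
9: 438
10: 637 -> 197 -> 175 -> 736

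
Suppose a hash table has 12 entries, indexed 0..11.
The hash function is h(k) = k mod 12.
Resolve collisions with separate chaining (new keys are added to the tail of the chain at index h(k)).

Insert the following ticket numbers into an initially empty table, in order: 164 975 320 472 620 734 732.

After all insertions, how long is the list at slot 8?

164 -> bucket 8
975 -> bucket 3
320 -> bucket 8 (collision)
472 -> bucket 4
620 -> bucket 8 (collision)
734 -> bucket 2
732 -> bucket 0
Final buckets:
0: 732
1: —
2: 734
3: 975
4: 472
5: —
6: —
7: —
8: 164 -> 320 -> 620
9: —
10: —
11: —

3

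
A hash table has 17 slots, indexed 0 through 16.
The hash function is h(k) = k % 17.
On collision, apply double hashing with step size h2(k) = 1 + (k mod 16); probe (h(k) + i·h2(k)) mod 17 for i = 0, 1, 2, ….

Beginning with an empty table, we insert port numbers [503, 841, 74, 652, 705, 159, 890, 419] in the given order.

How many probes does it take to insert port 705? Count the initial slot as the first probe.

503 hashes to 10; slot 10 is free -> place at 10.
841 hashes to 8; slot 8 is free -> place at 8.
74 hashes to 6; slot 6 is free -> place at 6.
652 hashes to 6, h2=13; 6 taken -> place at 2.
705 hashes to 8, h2=2; 8,10 taken -> place at 12.
159 hashes to 6, h2=16; 6 taken -> place at 5.
890 hashes to 6, h2=11; 6 taken -> place at 0.
419 hashes to 11; slot 11 is free -> place at 11.
Table: [890, ∅, 652, ∅, ∅, 159, 74, ∅, 841, ∅, 503, 419, 705, ∅, ∅, ∅, ∅]

3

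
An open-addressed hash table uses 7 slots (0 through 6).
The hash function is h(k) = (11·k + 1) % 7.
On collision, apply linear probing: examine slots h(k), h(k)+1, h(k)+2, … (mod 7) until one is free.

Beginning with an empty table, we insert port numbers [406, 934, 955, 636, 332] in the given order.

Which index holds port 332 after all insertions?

406 hashes to 1; slot 1 is free -> place at 1.
934 hashes to 6; slot 6 is free -> place at 6.
955 hashes to 6; 6 taken -> place at 0.
636 hashes to 4; slot 4 is free -> place at 4.
332 hashes to 6; 6,0,1 taken -> place at 2.
Table: [955, 406, 332, -, 636, -, 934]

2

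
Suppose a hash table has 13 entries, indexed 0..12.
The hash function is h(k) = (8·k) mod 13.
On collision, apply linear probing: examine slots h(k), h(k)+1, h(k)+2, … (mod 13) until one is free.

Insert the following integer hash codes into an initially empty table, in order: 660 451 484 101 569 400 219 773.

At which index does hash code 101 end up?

3

660 hashes to 2; slot 2 is free → place at 2.
451 hashes to 7; slot 7 is free → place at 7.
484 hashes to 11; slot 11 is free → place at 11.
101 hashes to 2; 2 taken → place at 3.
569 hashes to 2; 2,3 taken → place at 4.
400 hashes to 2; 2,3,4 taken → place at 5.
219 hashes to 10; slot 10 is free → place at 10.
773 hashes to 9; slot 9 is free → place at 9.
Table: [-, -, 660, 101, 569, 400, -, 451, -, 773, 219, 484, -]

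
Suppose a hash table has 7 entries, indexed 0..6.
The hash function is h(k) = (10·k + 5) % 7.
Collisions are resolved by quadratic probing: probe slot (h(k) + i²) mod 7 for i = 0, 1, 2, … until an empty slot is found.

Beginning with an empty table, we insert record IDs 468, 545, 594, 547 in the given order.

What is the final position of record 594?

6

Insert 468: h=2, slot 2 empty → index 2.
Insert 545: h=2, slot 2 occupied → index 3.
Insert 594: h=2, slots 2,3 occupied → index 6.
Insert 547: h=1, slot 1 empty → index 1.
Table: [., 547, 468, 545, ., ., 594]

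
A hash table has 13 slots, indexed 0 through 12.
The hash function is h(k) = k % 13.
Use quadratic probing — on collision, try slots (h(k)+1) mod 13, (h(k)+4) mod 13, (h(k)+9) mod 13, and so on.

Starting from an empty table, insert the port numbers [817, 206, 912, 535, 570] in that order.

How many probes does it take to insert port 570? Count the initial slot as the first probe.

4

817 hashes to 11; slot 11 is free → place at 11.
206 hashes to 11; 11 taken → place at 12.
912 hashes to 2; slot 2 is free → place at 2.
535 hashes to 2; 2 taken → place at 3.
570 hashes to 11; 11,12,2 taken → place at 7.
Table: [∅, ∅, 912, 535, ∅, ∅, ∅, 570, ∅, ∅, ∅, 817, 206]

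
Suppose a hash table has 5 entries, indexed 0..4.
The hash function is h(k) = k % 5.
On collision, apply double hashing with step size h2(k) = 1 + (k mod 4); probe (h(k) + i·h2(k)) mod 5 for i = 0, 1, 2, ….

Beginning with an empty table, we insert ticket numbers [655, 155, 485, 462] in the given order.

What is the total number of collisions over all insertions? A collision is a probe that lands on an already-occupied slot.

Insert 655: h=0, slot 0 empty → index 0.
Insert 155: h=0, h2=4, slot 0 occupied → index 4.
Insert 485: h=0, h2=2, slot 0 occupied → index 2.
Insert 462: h=2, h2=3, slots 2,0 occupied → index 3.
Table: [655, -, 485, 462, 155]

4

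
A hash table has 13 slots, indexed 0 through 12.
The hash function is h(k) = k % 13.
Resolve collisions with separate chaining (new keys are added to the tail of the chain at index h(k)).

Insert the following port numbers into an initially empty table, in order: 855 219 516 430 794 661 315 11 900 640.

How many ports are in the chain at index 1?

855 -> bucket 10
219 -> bucket 11
516 -> bucket 9
430 -> bucket 1
794 -> bucket 1 (collision)
661 -> bucket 11 (collision)
315 -> bucket 3
11 -> bucket 11 (collision)
900 -> bucket 3 (collision)
640 -> bucket 3 (collision)
Final buckets:
0: —
1: 430 -> 794
2: —
3: 315 -> 900 -> 640
4: —
5: —
6: —
7: —
8: —
9: 516
10: 855
11: 219 -> 661 -> 11
12: —

2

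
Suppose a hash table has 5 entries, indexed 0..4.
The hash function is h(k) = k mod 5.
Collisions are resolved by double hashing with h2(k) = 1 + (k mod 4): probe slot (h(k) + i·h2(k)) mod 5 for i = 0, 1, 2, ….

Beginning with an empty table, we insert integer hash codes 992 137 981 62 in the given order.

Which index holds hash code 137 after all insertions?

992 hashes to 2; slot 2 is free => place at 2.
137 hashes to 2, h2=2; 2 taken => place at 4.
981 hashes to 1; slot 1 is free => place at 1.
62 hashes to 2, h2=3; 2 taken => place at 0.
Table: [62, 981, 992, -, 137]

4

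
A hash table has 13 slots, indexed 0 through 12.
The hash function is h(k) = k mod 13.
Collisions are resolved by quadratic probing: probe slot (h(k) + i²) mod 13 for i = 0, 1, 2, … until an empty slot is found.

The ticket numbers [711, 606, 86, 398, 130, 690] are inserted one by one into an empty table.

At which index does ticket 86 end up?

12

711: h=9 => slot 9
606: h=8 => slot 8
86: h=8, probe 8,9,12 => slot 12
398: h=8, probe 8,9,12,4 => slot 4
130: h=0 => slot 0
690: h=1 => slot 1
Table: [130, 690, ., ., 398, ., ., ., 606, 711, ., ., 86]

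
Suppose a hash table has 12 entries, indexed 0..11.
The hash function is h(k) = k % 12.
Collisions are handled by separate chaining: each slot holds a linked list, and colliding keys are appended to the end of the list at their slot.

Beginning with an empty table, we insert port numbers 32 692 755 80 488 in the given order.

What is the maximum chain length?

Insert 32: h=8, bucket 8 empty → new chain.
Insert 692: h=8, bucket 8 nonempty → append to chain.
Insert 755: h=11, bucket 11 empty → new chain.
Insert 80: h=8, bucket 8 nonempty → append to chain.
Insert 488: h=8, bucket 8 nonempty → append to chain.
Final buckets:
0: _
1: _
2: _
3: _
4: _
5: _
6: _
7: _
8: 32 -> 692 -> 80 -> 488
9: _
10: _
11: 755

4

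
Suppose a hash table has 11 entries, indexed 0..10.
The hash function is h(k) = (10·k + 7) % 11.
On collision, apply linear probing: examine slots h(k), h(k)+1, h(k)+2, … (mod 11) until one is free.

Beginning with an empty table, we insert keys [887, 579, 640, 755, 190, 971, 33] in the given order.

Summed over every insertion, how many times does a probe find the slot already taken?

5

Insert 887: h=0, slot 0 empty => index 0.
Insert 579: h=0, slot 0 occupied => index 1.
Insert 640: h=5, slot 5 empty => index 5.
Insert 755: h=0, slots 0,1 occupied => index 2.
Insert 190: h=4, slot 4 empty => index 4.
Insert 971: h=4, slots 4,5 occupied => index 6.
Insert 33: h=7, slot 7 empty => index 7.
Table: [887, 579, 755, _, 190, 640, 971, 33, _, _, _]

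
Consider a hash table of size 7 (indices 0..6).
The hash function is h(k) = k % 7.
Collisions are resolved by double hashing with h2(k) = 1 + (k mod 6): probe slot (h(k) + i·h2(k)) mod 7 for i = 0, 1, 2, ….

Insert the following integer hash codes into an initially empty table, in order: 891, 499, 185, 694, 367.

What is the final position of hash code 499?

4

891 hashes to 2; slot 2 is free -> place at 2.
499 hashes to 2, h2=2; 2 taken -> place at 4.
185 hashes to 3; slot 3 is free -> place at 3.
694 hashes to 1; slot 1 is free -> place at 1.
367 hashes to 3, h2=2; 3 taken -> place at 5.
Table: [_, 694, 891, 185, 499, 367, _]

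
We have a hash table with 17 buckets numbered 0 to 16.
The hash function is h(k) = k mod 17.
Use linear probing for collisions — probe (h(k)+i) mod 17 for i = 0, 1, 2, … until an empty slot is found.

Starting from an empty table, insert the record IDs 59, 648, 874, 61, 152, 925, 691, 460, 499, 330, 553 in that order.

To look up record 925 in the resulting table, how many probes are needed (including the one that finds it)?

3

Insert 59: h=8, slot 8 empty → index 8.
Insert 648: h=2, slot 2 empty → index 2.
Insert 874: h=7, slot 7 empty → index 7.
Insert 61: h=10, slot 10 empty → index 10.
Insert 152: h=16, slot 16 empty → index 16.
Insert 925: h=7, slots 7,8 occupied → index 9.
Insert 691: h=11, slot 11 empty → index 11.
Insert 460: h=1, slot 1 empty → index 1.
Insert 499: h=6, slot 6 empty → index 6.
Insert 330: h=7, slots 7,8,9,10,11 occupied → index 12.
Insert 553: h=9, slots 9,10,11,12 occupied → index 13.
Table: [—, 460, 648, —, —, —, 499, 874, 59, 925, 61, 691, 330, 553, —, —, 152]
Lookup 925: h=7, probe 7,8,9 → found at 9.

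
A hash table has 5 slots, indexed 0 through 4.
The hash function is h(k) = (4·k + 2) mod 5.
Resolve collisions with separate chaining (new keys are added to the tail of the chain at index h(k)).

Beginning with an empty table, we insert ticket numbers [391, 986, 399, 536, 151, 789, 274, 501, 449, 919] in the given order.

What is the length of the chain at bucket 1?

391 -> bucket 1
986 -> bucket 1 (collision)
399 -> bucket 3
536 -> bucket 1 (collision)
151 -> bucket 1 (collision)
789 -> bucket 3 (collision)
274 -> bucket 3 (collision)
501 -> bucket 1 (collision)
449 -> bucket 3 (collision)
919 -> bucket 3 (collision)
Final buckets:
0: .
1: 391 -> 986 -> 536 -> 151 -> 501
2: .
3: 399 -> 789 -> 274 -> 449 -> 919
4: .

5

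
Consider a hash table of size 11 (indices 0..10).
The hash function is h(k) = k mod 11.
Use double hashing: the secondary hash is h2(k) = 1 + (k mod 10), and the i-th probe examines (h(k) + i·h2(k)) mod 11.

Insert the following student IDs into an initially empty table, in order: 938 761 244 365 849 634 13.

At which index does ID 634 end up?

6

938: h=3 -> slot 3
761: h=2 -> slot 2
244: h=2, h2=5, probe 2,7 -> slot 7
365: h=2, h2=6, probe 2,8 -> slot 8
849: h=2, h2=10, probe 2,1 -> slot 1
634: h=7, h2=5, probe 7,1,6 -> slot 6
13: h=2, h2=4, probe 2,6,10 -> slot 10
Table: [-, 849, 761, 938, -, -, 634, 244, 365, -, 13]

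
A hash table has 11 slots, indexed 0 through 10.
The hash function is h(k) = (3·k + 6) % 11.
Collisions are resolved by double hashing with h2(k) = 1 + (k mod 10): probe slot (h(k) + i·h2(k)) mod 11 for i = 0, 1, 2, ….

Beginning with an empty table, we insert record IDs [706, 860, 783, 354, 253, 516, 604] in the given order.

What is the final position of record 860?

706: h=1 → slot 1
860: h=1, h2=1, probe 1,2 → slot 2
783: h=1, h2=4, probe 1,5 → slot 5
354: h=1, h2=5, probe 1,6 → slot 6
253: h=6, h2=4, probe 6,10 → slot 10
516: h=3 → slot 3
604: h=3, h2=5, probe 3,8 → slot 8
Table: [_, 706, 860, 516, _, 783, 354, _, 604, _, 253]

2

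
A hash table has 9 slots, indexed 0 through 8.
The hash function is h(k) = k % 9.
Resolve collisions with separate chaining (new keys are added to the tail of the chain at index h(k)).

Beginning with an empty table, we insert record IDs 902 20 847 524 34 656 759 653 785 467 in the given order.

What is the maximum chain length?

902 -> bucket 2
20 -> bucket 2 (collision)
847 -> bucket 1
524 -> bucket 2 (collision)
34 -> bucket 7
656 -> bucket 8
759 -> bucket 3
653 -> bucket 5
785 -> bucket 2 (collision)
467 -> bucket 8 (collision)
Final buckets:
0: .
1: 847
2: 902 -> 20 -> 524 -> 785
3: 759
4: .
5: 653
6: .
7: 34
8: 656 -> 467

4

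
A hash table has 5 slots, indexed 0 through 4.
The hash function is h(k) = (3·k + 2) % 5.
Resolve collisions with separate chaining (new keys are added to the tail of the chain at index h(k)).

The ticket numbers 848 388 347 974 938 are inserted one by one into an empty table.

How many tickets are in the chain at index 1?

3

Insert 848: h=1, bucket 1 empty -> new chain.
Insert 388: h=1, bucket 1 nonempty -> append to chain.
Insert 347: h=3, bucket 3 empty -> new chain.
Insert 974: h=4, bucket 4 empty -> new chain.
Insert 938: h=1, bucket 1 nonempty -> append to chain.
Final buckets:
0: .
1: 848 -> 388 -> 938
2: .
3: 347
4: 974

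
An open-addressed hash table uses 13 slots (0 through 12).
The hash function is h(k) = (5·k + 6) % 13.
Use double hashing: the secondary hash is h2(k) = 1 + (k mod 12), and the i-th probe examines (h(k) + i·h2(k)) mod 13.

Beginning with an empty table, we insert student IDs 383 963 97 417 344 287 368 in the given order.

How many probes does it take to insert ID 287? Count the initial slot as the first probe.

3

383: h=10 -> slot 10
963: h=11 -> slot 11
97: h=10, h2=2, probe 10,12 -> slot 12
417: h=11, h2=10, probe 11,8 -> slot 8
344: h=10, h2=9, probe 10,6 -> slot 6
287: h=11, h2=12, probe 11,10,9 -> slot 9
368: h=0 -> slot 0
Table: [368, ∅, ∅, ∅, ∅, ∅, 344, ∅, 417, 287, 383, 963, 97]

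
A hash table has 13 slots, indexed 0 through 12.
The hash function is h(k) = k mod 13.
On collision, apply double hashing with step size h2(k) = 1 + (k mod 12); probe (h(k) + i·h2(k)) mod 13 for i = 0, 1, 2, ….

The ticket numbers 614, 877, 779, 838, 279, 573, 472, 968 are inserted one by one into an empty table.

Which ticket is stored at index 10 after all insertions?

614 hashes to 3; slot 3 is free => place at 3.
877 hashes to 6; slot 6 is free => place at 6.
779 hashes to 12; slot 12 is free => place at 12.
838 hashes to 6, h2=11; 6 taken => place at 4.
279 hashes to 6, h2=4; 6 taken => place at 10.
573 hashes to 1; slot 1 is free => place at 1.
472 hashes to 4, h2=5; 4 taken => place at 9.
968 hashes to 6, h2=9; 6 taken => place at 2.
Table: [., 573, 968, 614, 838, ., 877, ., ., 472, 279, ., 779]

279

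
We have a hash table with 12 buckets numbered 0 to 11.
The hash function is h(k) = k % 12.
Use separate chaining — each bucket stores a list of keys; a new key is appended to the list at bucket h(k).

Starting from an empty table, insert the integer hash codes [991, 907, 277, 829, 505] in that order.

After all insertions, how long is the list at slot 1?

3

991 → bucket 7
907 → bucket 7 (collision)
277 → bucket 1
829 → bucket 1 (collision)
505 → bucket 1 (collision)
Final buckets:
0: —
1: 277 -> 829 -> 505
2: —
3: —
4: —
5: —
6: —
7: 991 -> 907
8: —
9: —
10: —
11: —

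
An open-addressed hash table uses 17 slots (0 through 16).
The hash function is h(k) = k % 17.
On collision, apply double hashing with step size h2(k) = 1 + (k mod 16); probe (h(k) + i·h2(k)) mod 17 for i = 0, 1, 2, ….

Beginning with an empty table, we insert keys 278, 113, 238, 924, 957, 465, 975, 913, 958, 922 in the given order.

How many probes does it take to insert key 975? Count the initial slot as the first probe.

3

278: h=6 -> slot 6
113: h=11 -> slot 11
238: h=0 -> slot 0
924: h=6, h2=13, probe 6,2 -> slot 2
957: h=5 -> slot 5
465: h=6, h2=2, probe 6,8 -> slot 8
975: h=6, h2=16, probe 6,5,4 -> slot 4
913: h=12 -> slot 12
958: h=6, h2=15, probe 6,4,2,0,15 -> slot 15
922: h=4, h2=11, probe 4,15,9 -> slot 9
Table: [238, —, 924, —, 975, 957, 278, —, 465, 922, —, 113, 913, —, —, 958, —]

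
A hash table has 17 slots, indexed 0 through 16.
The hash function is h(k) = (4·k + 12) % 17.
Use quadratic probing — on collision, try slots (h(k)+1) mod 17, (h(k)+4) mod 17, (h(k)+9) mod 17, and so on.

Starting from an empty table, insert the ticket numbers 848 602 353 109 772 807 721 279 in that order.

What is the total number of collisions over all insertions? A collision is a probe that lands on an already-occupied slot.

848: h=4 => slot 4
602: h=6 => slot 6
353: h=13 => slot 13
109: h=6, probe 6,7 => slot 7
772: h=6, probe 6,7,10 => slot 10
807: h=10, probe 10,11 => slot 11
721: h=6, probe 6,7,10,15 => slot 15
279: h=6, probe 6,7,10,15,5 => slot 5
Table: [., ., ., ., 848, 279, 602, 109, ., ., 772, 807, ., 353, ., 721, .]

11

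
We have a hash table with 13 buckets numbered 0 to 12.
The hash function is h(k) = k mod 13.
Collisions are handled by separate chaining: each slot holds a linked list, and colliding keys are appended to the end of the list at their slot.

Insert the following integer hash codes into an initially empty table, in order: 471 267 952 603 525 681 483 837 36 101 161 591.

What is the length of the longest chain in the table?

471 → bucket 3
267 → bucket 7
952 → bucket 3 (collision)
603 → bucket 5
525 → bucket 5 (collision)
681 → bucket 5 (collision)
483 → bucket 2
837 → bucket 5 (collision)
36 → bucket 10
101 → bucket 10 (collision)
161 → bucket 5 (collision)
591 → bucket 6
Final buckets:
0: _
1: _
2: 483
3: 471 -> 952
4: _
5: 603 -> 525 -> 681 -> 837 -> 161
6: 591
7: 267
8: _
9: _
10: 36 -> 101
11: _
12: _

5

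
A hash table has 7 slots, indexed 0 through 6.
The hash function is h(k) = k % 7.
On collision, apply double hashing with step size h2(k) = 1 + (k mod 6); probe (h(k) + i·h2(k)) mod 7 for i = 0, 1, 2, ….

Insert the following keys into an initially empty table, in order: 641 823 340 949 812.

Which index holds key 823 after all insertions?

641 hashes to 4; slot 4 is free => place at 4.
823 hashes to 4, h2=2; 4 taken => place at 6.
340 hashes to 4, h2=5; 4 taken => place at 2.
949 hashes to 4, h2=2; 4,6 taken => place at 1.
812 hashes to 0; slot 0 is free => place at 0.
Table: [812, 949, 340, ., 641, ., 823]

6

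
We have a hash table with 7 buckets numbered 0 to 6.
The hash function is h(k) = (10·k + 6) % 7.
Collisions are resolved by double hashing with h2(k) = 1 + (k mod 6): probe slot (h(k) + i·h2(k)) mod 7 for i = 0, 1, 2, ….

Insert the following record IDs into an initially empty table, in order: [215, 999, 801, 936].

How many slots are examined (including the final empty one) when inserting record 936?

3

215 hashes to 0; slot 0 is free => place at 0.
999 hashes to 0, h2=4; 0 taken => place at 4.
801 hashes to 1; slot 1 is free => place at 1.
936 hashes to 0, h2=1; 0,1 taken => place at 2.
Table: [215, 801, 936, -, 999, -, -]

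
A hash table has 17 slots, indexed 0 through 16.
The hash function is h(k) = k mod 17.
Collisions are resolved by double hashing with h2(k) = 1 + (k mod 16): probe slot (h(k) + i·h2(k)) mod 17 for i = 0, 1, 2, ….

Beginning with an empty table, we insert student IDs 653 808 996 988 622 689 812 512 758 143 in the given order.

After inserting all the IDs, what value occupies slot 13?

653: h=7 → slot 7
808: h=9 → slot 9
996: h=10 → slot 10
988: h=2 → slot 2
622: h=10, h2=15, probe 10,8 → slot 8
689: h=9, h2=2, probe 9,11 → slot 11
812: h=13 → slot 13
512: h=2, h2=1, probe 2,3 → slot 3
758: h=10, h2=7, probe 10,0 → slot 0
143: h=7, h2=16, probe 7,6 → slot 6
Table: [758, -, 988, 512, -, -, 143, 653, 622, 808, 996, 689, -, 812, -, -, -]

812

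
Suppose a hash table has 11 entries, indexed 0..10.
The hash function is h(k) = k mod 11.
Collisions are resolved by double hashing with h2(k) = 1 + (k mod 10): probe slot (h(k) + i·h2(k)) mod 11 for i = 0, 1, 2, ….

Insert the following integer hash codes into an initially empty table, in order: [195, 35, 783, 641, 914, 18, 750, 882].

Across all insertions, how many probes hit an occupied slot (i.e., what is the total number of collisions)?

4

195: h=8 => slot 8
35: h=2 => slot 2
783: h=2, h2=4, probe 2,6 => slot 6
641: h=3 => slot 3
914: h=1 => slot 1
18: h=7 => slot 7
750: h=2, h2=1, probe 2,3,4 => slot 4
882: h=2, h2=3, probe 2,5 => slot 5
Table: [_, 914, 35, 641, 750, 882, 783, 18, 195, _, _]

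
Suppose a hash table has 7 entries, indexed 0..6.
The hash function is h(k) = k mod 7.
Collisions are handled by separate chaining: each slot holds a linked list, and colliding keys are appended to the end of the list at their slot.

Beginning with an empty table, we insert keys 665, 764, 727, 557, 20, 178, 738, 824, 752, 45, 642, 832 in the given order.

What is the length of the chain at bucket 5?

2

Insert 665: h=0, bucket 0 empty → new chain.
Insert 764: h=1, bucket 1 empty → new chain.
Insert 727: h=6, bucket 6 empty → new chain.
Insert 557: h=4, bucket 4 empty → new chain.
Insert 20: h=6, bucket 6 nonempty → append to chain.
Insert 178: h=3, bucket 3 empty → new chain.
Insert 738: h=3, bucket 3 nonempty → append to chain.
Insert 824: h=5, bucket 5 empty → new chain.
Insert 752: h=3, bucket 3 nonempty → append to chain.
Insert 45: h=3, bucket 3 nonempty → append to chain.
Insert 642: h=5, bucket 5 nonempty → append to chain.
Insert 832: h=6, bucket 6 nonempty → append to chain.
Final buckets:
0: 665
1: 764
2: .
3: 178 -> 738 -> 752 -> 45
4: 557
5: 824 -> 642
6: 727 -> 20 -> 832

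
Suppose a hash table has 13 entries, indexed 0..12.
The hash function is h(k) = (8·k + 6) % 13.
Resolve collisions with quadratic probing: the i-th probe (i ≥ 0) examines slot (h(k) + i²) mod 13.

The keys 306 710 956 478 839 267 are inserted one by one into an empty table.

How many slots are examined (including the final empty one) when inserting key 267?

4

306 hashes to 10; slot 10 is free => place at 10.
710 hashes to 5; slot 5 is free => place at 5.
956 hashes to 10; 10 taken => place at 11.
478 hashes to 8; slot 8 is free => place at 8.
839 hashes to 10; 10,11 taken => place at 1.
267 hashes to 10; 10,11,1 taken => place at 6.
Table: [., 839, ., ., ., 710, 267, ., 478, ., 306, 956, .]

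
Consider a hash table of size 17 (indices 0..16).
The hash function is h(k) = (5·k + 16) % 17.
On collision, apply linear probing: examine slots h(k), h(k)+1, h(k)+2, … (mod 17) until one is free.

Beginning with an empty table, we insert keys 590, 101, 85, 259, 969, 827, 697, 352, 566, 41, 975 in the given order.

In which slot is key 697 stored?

590: h=8 -> slot 8
101: h=11 -> slot 11
85: h=16 -> slot 16
259: h=2 -> slot 2
969: h=16, probe 16,0 -> slot 0
827: h=3 -> slot 3
697: h=16, probe 16,0,1 -> slot 1
352: h=8, probe 8,9 -> slot 9
566: h=7 -> slot 7
41: h=0, probe 0,1,2,3,4 -> slot 4
975: h=12 -> slot 12
Table: [969, 697, 259, 827, 41, —, —, 566, 590, 352, —, 101, 975, —, —, —, 85]

1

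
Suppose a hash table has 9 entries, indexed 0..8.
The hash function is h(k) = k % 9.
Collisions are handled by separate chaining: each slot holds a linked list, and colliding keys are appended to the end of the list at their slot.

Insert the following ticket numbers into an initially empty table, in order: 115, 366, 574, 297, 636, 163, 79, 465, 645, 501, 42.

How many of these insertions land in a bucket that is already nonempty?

7

Insert 115: h=7, bucket 7 empty → new chain.
Insert 366: h=6, bucket 6 empty → new chain.
Insert 574: h=7, bucket 7 nonempty → append to chain.
Insert 297: h=0, bucket 0 empty → new chain.
Insert 636: h=6, bucket 6 nonempty → append to chain.
Insert 163: h=1, bucket 1 empty → new chain.
Insert 79: h=7, bucket 7 nonempty → append to chain.
Insert 465: h=6, bucket 6 nonempty → append to chain.
Insert 645: h=6, bucket 6 nonempty → append to chain.
Insert 501: h=6, bucket 6 nonempty → append to chain.
Insert 42: h=6, bucket 6 nonempty → append to chain.
Final buckets:
0: 297
1: 163
2: —
3: —
4: —
5: —
6: 366 -> 636 -> 465 -> 645 -> 501 -> 42
7: 115 -> 574 -> 79
8: —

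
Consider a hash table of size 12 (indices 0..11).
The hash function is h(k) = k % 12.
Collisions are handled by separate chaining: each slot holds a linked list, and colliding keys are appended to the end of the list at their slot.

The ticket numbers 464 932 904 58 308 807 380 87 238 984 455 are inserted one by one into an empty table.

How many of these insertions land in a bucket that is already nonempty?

5

464 → bucket 8
932 → bucket 8 (collision)
904 → bucket 4
58 → bucket 10
308 → bucket 8 (collision)
807 → bucket 3
380 → bucket 8 (collision)
87 → bucket 3 (collision)
238 → bucket 10 (collision)
984 → bucket 0
455 → bucket 11
Final buckets:
0: 984
1: ∅
2: ∅
3: 807 -> 87
4: 904
5: ∅
6: ∅
7: ∅
8: 464 -> 932 -> 308 -> 380
9: ∅
10: 58 -> 238
11: 455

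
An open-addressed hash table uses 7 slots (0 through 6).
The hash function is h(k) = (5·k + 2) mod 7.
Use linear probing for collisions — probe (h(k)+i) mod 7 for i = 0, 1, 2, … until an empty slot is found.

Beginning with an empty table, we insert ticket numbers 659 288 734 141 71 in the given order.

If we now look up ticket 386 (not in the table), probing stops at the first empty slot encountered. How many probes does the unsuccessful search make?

659 hashes to 0; slot 0 is free -> place at 0.
288 hashes to 0; 0 taken -> place at 1.
734 hashes to 4; slot 4 is free -> place at 4.
141 hashes to 0; 0,1 taken -> place at 2.
71 hashes to 0; 0,1,2 taken -> place at 3.
Table: [659, 288, 141, 71, 734, _, _]
Lookup 386: h=0, probe 0,1,2,3,4,5 → slot 5 empty, not found.

6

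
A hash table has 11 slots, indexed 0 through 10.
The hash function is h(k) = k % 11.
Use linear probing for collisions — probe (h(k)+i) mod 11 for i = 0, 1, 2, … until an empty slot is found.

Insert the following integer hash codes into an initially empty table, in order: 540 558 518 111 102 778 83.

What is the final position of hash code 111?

3

540: h=1 => slot 1
558: h=8 => slot 8
518: h=1, probe 1,2 => slot 2
111: h=1, probe 1,2,3 => slot 3
102: h=3, probe 3,4 => slot 4
778: h=8, probe 8,9 => slot 9
83: h=6 => slot 6
Table: [_, 540, 518, 111, 102, _, 83, _, 558, 778, _]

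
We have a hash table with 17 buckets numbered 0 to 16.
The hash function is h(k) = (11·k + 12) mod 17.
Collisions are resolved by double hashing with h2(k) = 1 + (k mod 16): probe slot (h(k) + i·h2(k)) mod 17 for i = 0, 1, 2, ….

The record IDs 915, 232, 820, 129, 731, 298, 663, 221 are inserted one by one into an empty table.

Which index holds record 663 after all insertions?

11

Insert 915: h=13, slot 13 empty → index 13.
Insert 232: h=14, slot 14 empty → index 14.
Insert 820: h=5, slot 5 empty → index 5.
Insert 129: h=3, slot 3 empty → index 3.
Insert 731: h=12, slot 12 empty → index 12.
Insert 298: h=9, slot 9 empty → index 9.
Insert 663: h=12, h2=8, slots 12,3 occupied → index 11.
Insert 221: h=12, h2=14, slots 12,9 occupied → index 6.
Table: [∅, ∅, ∅, 129, ∅, 820, 221, ∅, ∅, 298, ∅, 663, 731, 915, 232, ∅, ∅]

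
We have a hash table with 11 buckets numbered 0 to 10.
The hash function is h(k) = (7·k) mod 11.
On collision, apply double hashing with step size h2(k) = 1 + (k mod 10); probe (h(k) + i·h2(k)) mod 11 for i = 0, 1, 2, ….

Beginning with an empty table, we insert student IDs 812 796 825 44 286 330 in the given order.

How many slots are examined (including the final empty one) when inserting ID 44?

2

812 hashes to 8; slot 8 is free -> place at 8.
796 hashes to 6; slot 6 is free -> place at 6.
825 hashes to 0; slot 0 is free -> place at 0.
44 hashes to 0, h2=5; 0 taken -> place at 5.
286 hashes to 0, h2=7; 0 taken -> place at 7.
330 hashes to 0, h2=1; 0 taken -> place at 1.
Table: [825, 330, —, —, —, 44, 796, 286, 812, —, —]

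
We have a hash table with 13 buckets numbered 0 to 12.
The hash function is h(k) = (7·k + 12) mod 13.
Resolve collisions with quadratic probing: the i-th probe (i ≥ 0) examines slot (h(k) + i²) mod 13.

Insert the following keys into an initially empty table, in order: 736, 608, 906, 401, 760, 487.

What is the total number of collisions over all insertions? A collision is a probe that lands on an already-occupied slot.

2

Insert 736: h=3, slot 3 empty => index 3.
Insert 608: h=4, slot 4 empty => index 4.
Insert 906: h=10, slot 10 empty => index 10.
Insert 401: h=11, slot 11 empty => index 11.
Insert 760: h=2, slot 2 empty => index 2.
Insert 487: h=2, slots 2,3 occupied => index 6.
Table: [_, _, 760, 736, 608, _, 487, _, _, _, 906, 401, _]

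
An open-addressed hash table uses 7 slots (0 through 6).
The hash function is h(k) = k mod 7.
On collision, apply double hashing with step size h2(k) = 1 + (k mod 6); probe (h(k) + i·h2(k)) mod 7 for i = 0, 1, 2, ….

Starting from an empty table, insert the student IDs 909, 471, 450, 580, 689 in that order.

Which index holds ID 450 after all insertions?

Insert 909: h=6, slot 6 empty → index 6.
Insert 471: h=2, slot 2 empty → index 2.
Insert 450: h=2, h2=1, slot 2 occupied → index 3.
Insert 580: h=6, h2=5, slot 6 occupied → index 4.
Insert 689: h=3, h2=6, slots 3,2 occupied → index 1.
Table: [_, 689, 471, 450, 580, _, 909]

3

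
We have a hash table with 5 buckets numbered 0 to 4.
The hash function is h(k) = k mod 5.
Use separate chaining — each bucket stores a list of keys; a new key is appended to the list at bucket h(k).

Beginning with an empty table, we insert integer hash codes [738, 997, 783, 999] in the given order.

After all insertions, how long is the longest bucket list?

738 -> bucket 3
997 -> bucket 2
783 -> bucket 3 (collision)
999 -> bucket 4
Final buckets:
0: .
1: .
2: 997
3: 738 -> 783
4: 999

2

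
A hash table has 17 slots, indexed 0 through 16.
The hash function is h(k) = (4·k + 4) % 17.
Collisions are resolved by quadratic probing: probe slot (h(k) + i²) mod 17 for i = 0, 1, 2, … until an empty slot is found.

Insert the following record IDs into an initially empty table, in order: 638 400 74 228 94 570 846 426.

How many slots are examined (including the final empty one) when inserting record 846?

3

638: h=6 → slot 6
400: h=6, probe 6,7 → slot 7
74: h=11 → slot 11
228: h=15 → slot 15
94: h=6, probe 6,7,10 → slot 10
570: h=6, probe 6,7,10,15,5 → slot 5
846: h=5, probe 5,6,9 → slot 9
426: h=8 → slot 8
Table: [—, —, —, —, —, 570, 638, 400, 426, 846, 94, 74, —, —, —, 228, —]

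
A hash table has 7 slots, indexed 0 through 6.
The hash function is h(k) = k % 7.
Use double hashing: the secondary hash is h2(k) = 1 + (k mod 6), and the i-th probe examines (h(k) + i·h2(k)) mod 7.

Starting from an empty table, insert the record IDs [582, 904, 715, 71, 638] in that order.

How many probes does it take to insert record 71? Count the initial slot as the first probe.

2

Insert 582: h=1, slot 1 empty => index 1.
Insert 904: h=1, h2=5, slot 1 occupied => index 6.
Insert 715: h=1, h2=2, slot 1 occupied => index 3.
Insert 71: h=1, h2=6, slot 1 occupied => index 0.
Insert 638: h=1, h2=3, slot 1 occupied => index 4.
Table: [71, 582, ., 715, 638, ., 904]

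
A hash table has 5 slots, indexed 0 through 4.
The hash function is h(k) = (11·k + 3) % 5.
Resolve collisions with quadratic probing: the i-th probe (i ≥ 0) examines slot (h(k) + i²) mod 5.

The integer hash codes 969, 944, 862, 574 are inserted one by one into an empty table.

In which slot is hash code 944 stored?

969: h=2 => slot 2
944: h=2, probe 2,3 => slot 3
862: h=0 => slot 0
574: h=2, probe 2,3,1 => slot 1
Table: [862, 574, 969, 944, ∅]

3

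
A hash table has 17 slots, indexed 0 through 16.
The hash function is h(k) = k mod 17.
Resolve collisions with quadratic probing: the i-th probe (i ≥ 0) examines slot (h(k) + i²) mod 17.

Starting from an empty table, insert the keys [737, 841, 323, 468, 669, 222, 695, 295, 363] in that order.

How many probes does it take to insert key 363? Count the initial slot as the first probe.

737: h=6 -> slot 6
841: h=8 -> slot 8
323: h=0 -> slot 0
468: h=9 -> slot 9
669: h=6, probe 6,7 -> slot 7
222: h=1 -> slot 1
695: h=15 -> slot 15
295: h=6, probe 6,7,10 -> slot 10
363: h=6, probe 6,7,10,15,5 -> slot 5
Table: [323, 222, _, _, _, 363, 737, 669, 841, 468, 295, _, _, _, _, 695, _]

5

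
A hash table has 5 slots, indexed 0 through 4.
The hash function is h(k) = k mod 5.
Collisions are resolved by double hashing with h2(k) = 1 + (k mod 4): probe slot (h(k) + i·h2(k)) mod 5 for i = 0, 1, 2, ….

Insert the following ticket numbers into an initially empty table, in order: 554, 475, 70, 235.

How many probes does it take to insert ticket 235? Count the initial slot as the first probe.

554: h=4 -> slot 4
475: h=0 -> slot 0
70: h=0, h2=3, probe 0,3 -> slot 3
235: h=0, h2=4, probe 0,4,3,2 -> slot 2
Table: [475, _, 235, 70, 554]

4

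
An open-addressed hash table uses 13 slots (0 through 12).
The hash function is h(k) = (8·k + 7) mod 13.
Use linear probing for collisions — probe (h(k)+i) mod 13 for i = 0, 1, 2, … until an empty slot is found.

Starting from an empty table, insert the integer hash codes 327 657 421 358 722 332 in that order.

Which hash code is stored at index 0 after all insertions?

327: h=10 => slot 10
657: h=11 => slot 11
421: h=8 => slot 8
358: h=11, probe 11,12 => slot 12
722: h=11, probe 11,12,0 => slot 0
332: h=11, probe 11,12,0,1 => slot 1
Table: [722, 332, _, _, _, _, _, _, 421, _, 327, 657, 358]

722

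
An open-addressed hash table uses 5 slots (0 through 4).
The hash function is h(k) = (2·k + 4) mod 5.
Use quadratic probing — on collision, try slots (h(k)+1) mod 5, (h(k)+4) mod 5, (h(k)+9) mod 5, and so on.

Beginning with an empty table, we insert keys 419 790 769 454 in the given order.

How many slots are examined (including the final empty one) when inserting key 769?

419 hashes to 2; slot 2 is free => place at 2.
790 hashes to 4; slot 4 is free => place at 4.
769 hashes to 2; 2 taken => place at 3.
454 hashes to 2; 2,3 taken => place at 1.
Table: [—, 454, 419, 769, 790]

2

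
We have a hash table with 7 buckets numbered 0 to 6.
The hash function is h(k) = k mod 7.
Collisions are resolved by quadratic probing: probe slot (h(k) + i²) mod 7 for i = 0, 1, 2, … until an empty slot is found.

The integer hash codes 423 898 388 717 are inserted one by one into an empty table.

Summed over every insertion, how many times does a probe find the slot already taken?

3

423: h=3 → slot 3
898: h=2 → slot 2
388: h=3, probe 3,4 → slot 4
717: h=3, probe 3,4,0 → slot 0
Table: [717, ∅, 898, 423, 388, ∅, ∅]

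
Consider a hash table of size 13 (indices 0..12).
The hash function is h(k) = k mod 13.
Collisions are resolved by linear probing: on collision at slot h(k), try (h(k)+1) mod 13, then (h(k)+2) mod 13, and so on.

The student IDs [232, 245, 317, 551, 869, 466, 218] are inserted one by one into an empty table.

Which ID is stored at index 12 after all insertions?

245

232 hashes to 11; slot 11 is free -> place at 11.
245 hashes to 11; 11 taken -> place at 12.
317 hashes to 5; slot 5 is free -> place at 5.
551 hashes to 5; 5 taken -> place at 6.
869 hashes to 11; 11,12 taken -> place at 0.
466 hashes to 11; 11,12,0 taken -> place at 1.
218 hashes to 10; slot 10 is free -> place at 10.
Table: [869, 466, ∅, ∅, ∅, 317, 551, ∅, ∅, ∅, 218, 232, 245]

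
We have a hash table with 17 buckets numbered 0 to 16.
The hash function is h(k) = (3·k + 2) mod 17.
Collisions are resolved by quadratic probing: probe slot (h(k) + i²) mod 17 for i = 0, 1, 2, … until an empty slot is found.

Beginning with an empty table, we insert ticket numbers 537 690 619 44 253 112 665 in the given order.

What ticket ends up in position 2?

44

Insert 537: h=15, slot 15 empty → index 15.
Insert 690: h=15, slot 15 occupied → index 16.
Insert 619: h=6, slot 6 empty → index 6.
Insert 44: h=15, slots 15,16 occupied → index 2.
Insert 253: h=13, slot 13 empty → index 13.
Insert 112: h=15, slots 15,16,2 occupied → index 7.
Insert 665: h=8, slot 8 empty → index 8.
Table: [-, -, 44, -, -, -, 619, 112, 665, -, -, -, -, 253, -, 537, 690]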